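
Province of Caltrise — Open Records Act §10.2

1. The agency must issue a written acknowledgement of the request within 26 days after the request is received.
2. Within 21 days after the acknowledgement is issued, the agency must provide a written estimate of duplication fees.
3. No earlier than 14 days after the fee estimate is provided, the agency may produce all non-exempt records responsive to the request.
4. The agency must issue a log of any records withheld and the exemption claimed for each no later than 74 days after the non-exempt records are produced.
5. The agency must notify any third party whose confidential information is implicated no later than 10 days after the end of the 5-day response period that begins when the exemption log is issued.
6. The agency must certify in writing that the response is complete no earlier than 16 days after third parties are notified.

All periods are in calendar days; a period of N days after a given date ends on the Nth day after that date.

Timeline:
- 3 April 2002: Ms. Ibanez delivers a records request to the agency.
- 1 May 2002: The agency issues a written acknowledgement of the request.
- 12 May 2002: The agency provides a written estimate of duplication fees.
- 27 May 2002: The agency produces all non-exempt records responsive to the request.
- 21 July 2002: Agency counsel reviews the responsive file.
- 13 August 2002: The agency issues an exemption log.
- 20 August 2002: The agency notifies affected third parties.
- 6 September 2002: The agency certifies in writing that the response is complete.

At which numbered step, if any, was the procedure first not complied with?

(1) due by 3 April 2002 + 26 days = 29 April 2002; not done until 1 May 2002, 2 days after the deadline.
The analysis stops there.

Step 1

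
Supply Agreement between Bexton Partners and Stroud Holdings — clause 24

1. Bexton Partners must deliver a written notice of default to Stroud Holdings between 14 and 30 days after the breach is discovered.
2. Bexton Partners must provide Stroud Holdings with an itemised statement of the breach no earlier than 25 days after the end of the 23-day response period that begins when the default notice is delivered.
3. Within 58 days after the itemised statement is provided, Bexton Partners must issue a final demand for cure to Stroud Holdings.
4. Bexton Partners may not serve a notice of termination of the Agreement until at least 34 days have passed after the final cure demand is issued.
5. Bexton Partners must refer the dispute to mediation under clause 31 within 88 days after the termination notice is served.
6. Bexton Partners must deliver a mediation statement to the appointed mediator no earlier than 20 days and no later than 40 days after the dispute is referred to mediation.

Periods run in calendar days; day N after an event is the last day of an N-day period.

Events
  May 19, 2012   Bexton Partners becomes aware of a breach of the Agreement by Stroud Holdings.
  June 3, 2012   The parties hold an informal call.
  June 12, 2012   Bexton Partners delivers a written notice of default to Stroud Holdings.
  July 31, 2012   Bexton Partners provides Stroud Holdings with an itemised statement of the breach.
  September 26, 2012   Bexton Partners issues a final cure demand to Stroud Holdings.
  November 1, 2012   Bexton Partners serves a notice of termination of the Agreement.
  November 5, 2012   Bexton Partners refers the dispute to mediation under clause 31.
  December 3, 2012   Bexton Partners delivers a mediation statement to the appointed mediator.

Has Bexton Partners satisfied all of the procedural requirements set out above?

Step 1: the window is 14–30 days after May 19, 2012 (when the breach is discovered), so June 2, 2012 through June 18, 2012; done June 12, 2012 — within the window.
Step 2: the earliest permitted date is 25 days after July 5, 2012 (end of the 23-day response period, which began when the default notice is delivered on June 12, 2012), i.e. July 30, 2012; done July 31, 2012, after the minimum wait.
Step 3: 58 days after July 31, 2012 (when the itemised statement is provided) is September 27, 2012; September 26, 2012 is within that limit.
Step 4: the earliest permitted date is 34 days after September 26, 2012 (when the final cure demand is issued), i.e. October 30, 2012; November 1, 2012 is on or after that date.
Step 5: 88 days after November 1, 2012 (when the termination notice is served) is January 28, 2013; done November 5, 2012 — timely.
Step 6: the window is 20–40 days after November 5, 2012 (when the dispute is referred to mediation), so November 25, 2012 through December 15, 2012; done December 3, 2012 — within the window.

Yes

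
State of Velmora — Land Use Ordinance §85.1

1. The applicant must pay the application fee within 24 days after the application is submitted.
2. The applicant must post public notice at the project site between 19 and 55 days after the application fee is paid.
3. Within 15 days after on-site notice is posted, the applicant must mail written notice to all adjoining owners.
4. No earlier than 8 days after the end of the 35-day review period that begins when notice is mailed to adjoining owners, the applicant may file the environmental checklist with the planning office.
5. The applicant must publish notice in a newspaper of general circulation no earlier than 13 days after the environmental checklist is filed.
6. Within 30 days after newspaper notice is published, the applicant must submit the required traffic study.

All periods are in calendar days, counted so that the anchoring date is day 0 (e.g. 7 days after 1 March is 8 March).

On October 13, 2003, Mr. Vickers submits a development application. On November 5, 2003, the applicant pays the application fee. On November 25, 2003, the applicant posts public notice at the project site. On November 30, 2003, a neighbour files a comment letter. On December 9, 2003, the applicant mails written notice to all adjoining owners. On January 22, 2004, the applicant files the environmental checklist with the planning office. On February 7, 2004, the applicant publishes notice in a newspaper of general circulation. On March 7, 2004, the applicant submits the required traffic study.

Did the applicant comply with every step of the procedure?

Yes

(1) due by October 13, 2003 + 24 days = November 6, 2003; November 5, 2003 is within that limit.
(2) the permitted window runs from November 5, 2003 + 19 = November 24, 2003 to November 5, 2003 + 55 = December 30, 2003; done November 25, 2003 — within the window.
(3) due by November 25, 2003 + 15 days = December 10, 2003; December 9, 2003 is within that limit.
(4) permitted from January 13, 2004 + 8 days = January 21, 2004 onward; done January 22, 2004, after the minimum wait.
(5) permitted from January 22, 2004 + 13 days = February 4, 2004 onward; done February 7, 2004, after the minimum wait.
(6) due by February 7, 2004 + 30 days = March 8, 2004; March 7, 2004 is within that limit.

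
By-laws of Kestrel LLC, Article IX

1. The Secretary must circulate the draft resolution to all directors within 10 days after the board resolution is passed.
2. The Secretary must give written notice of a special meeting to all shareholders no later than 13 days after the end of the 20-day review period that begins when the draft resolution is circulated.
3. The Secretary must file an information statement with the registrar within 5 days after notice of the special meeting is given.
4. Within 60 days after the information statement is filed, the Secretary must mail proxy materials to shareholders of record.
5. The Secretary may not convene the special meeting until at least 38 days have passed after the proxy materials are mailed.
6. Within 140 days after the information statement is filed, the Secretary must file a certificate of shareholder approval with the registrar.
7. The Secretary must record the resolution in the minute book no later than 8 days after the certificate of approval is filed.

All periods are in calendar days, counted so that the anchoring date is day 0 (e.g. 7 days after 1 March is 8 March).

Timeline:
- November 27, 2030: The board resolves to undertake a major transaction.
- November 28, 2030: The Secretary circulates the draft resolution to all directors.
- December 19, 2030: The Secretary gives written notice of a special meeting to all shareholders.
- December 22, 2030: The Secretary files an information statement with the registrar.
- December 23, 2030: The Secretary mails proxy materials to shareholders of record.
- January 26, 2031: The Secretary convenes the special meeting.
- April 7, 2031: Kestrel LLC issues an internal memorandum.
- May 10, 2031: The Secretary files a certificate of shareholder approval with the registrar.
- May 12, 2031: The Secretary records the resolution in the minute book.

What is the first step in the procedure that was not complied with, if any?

Step 5

Step 1 — counting 10 days from November 27, 2030 (when the board resolution is passed) gives a deadline of December 7, 2030; done November 28, 2030 — timely.
Step 2 — counting 13 days from December 18, 2030 (end of the 20-day review period, which began when the draft resolution is circulated on November 28, 2030) gives a deadline of December 31, 2030; December 19, 2030 is within that limit.
Step 3 — counting 5 days from December 19, 2030 (when notice of the special meeting is given) gives a deadline of December 24, 2030; completed December 22, 2030, before the deadline.
Step 4 — counting 60 days from December 22, 2030 (when the information statement is filed) gives a deadline of February 20, 2031; done December 23, 2030 — timely.
Step 5 — must wait 38 days from December 23, 2030 (when the proxy materials are mailed), so not before January 30, 2031; done January 26, 2031 — 4 days too early.
The analysis stops there.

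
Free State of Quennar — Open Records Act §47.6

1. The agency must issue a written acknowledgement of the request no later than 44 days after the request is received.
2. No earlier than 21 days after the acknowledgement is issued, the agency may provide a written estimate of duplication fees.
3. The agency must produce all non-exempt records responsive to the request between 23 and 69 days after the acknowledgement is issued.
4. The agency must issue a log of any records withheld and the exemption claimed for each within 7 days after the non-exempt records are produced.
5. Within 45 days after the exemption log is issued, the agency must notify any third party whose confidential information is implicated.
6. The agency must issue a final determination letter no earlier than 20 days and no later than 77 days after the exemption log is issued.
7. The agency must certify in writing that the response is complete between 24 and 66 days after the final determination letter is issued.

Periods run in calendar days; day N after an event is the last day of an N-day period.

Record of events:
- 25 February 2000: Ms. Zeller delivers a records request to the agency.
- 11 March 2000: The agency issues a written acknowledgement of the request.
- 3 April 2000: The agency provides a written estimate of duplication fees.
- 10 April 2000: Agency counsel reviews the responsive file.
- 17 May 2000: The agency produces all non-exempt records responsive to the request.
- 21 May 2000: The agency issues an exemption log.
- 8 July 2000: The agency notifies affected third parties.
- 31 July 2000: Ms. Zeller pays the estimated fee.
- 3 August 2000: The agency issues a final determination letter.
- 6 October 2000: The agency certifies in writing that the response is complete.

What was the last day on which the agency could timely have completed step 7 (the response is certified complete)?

8 October 2000

Step 7 runs from 3 August 2000, when the final determination letter is issued. The window is 24–66 days after 3 August 2000; it closes on 8 October 2000.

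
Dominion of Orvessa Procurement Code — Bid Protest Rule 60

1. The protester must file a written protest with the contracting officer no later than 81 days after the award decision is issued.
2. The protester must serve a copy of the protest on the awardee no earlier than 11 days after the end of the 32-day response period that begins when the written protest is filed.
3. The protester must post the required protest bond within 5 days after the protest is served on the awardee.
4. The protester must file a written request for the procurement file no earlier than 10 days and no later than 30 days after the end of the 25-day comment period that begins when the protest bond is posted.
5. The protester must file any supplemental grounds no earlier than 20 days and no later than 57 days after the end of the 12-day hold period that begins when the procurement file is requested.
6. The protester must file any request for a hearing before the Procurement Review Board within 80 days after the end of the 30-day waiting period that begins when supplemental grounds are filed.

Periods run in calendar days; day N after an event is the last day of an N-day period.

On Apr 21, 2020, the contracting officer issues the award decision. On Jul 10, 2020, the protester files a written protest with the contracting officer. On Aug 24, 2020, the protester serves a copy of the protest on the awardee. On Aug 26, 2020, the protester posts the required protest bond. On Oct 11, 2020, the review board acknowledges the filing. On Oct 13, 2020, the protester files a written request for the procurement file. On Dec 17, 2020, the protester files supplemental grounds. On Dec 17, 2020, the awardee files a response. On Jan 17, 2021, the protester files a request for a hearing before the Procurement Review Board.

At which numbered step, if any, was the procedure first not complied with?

None — every step was satisfied

Step 1: 81 days after Apr 21, 2020 (when the award decision is issued) is Jul 11, 2020; Jul 10, 2020 is within that limit.
Step 2: the earliest permitted date is 11 days after Aug 11, 2020 (end of the 32-day response period, which began when the written protest is filed on Jul 10, 2020), i.e. Aug 22, 2020; Aug 24, 2020 is on or after that date.
Step 3: 5 days after Aug 24, 2020 (when the protest is served on the awardee) is Aug 29, 2020; completed Aug 26, 2020, before the deadline.
Step 4: the window is 10–30 days after Sep 20, 2020 (end of the 25-day comment period, which began when the protest bond is posted on Aug 26, 2020), so Sep 30, 2020 through Oct 20, 2020; done Oct 13, 2020, which is between those dates.
Step 5: the window is 20–57 days after Oct 25, 2020 (end of the 12-day hold period, which began when the procurement file is requested on Oct 13, 2020), so Nov 14, 2020 through Dec 21, 2020; done Dec 17, 2020 — within the window.
Step 6: 80 days after Jan 16, 2021 (end of the 30-day waiting period, which began when supplemental grounds are filed on Dec 17, 2020) is Apr 6, 2021; done Jan 17, 2021 — timely.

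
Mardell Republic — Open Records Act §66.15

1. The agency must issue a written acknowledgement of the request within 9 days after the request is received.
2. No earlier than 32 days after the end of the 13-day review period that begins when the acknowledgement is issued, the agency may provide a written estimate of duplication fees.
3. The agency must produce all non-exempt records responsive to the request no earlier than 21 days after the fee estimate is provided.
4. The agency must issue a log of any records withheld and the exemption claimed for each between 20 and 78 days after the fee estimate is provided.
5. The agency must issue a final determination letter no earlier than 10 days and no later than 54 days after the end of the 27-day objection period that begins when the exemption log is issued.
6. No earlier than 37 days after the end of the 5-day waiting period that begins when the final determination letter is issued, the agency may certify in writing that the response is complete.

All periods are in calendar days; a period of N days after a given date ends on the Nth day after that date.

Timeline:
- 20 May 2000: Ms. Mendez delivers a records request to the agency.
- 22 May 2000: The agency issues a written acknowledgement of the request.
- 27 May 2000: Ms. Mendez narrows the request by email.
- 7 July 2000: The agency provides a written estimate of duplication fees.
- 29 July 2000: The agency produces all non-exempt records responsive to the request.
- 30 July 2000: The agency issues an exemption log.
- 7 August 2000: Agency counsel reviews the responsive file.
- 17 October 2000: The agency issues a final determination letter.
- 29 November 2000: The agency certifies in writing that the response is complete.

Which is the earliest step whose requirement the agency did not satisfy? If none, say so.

None — every step was satisfied

Step 1 — counting 9 days from 20 May 2000 (when the request is received) gives a deadline of 29 May 2000; 22 May 2000 is within that limit.
Step 2 — must wait 32 days from 4 June 2000 (end of the 13-day review period, which began when the acknowledgement is issued on 22 May 2000), so not before 6 July 2000; done 7 July 2000 — permitted.
Step 3 — must wait 21 days from 7 July 2000 (when the fee estimate is provided), so not before 28 July 2000; 29 July 2000 is on or after that date.
Step 4 — 20 and 78 days from 7 July 2000 (when the fee estimate is provided) are 27 July 2000 and 23 September 2000 respectively; 30 July 2000 falls inside that range.
Step 5 — 10 and 54 days from 26 August 2000 (end of the 27-day objection period, which began when the exemption log is issued on 30 July 2000) are 5 September 2000 and 19 October 2000 respectively; done 17 October 2000, which is between those dates.
Step 6 — must wait 37 days from 22 October 2000 (end of the 5-day waiting period, which began when the final determination letter is issued on 17 October 2000), so not before 28 November 2000; done 29 November 2000 — permitted.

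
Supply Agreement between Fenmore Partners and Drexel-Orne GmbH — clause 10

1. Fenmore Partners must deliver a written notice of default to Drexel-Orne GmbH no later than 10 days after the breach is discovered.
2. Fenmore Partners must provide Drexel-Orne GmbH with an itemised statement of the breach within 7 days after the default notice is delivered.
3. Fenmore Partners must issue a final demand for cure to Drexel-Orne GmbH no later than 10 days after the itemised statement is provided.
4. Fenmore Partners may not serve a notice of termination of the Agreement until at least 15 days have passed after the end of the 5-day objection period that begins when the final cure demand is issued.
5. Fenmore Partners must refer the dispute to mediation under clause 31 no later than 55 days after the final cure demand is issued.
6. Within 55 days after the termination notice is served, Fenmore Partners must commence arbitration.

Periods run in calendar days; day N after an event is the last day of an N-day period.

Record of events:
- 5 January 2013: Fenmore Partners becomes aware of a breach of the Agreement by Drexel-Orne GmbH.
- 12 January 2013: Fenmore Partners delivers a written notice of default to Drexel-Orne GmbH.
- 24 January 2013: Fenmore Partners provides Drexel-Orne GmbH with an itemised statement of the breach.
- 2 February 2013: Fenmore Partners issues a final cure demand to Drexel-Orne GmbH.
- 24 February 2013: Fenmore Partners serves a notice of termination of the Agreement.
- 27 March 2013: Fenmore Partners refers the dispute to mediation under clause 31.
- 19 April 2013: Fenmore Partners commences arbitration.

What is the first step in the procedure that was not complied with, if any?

Step 1 — counting 10 days from 5 January 2013 (when the breach is discovered) gives a deadline of 15 January 2013; 12 January 2013 is within that limit.
Step 2 — counting 7 days from 12 January 2013 (when the default notice is delivered) gives a deadline of 19 January 2013; done 24 January 2013 — 5 days late.
The procedure was therefore not followed at step 2.

Step 2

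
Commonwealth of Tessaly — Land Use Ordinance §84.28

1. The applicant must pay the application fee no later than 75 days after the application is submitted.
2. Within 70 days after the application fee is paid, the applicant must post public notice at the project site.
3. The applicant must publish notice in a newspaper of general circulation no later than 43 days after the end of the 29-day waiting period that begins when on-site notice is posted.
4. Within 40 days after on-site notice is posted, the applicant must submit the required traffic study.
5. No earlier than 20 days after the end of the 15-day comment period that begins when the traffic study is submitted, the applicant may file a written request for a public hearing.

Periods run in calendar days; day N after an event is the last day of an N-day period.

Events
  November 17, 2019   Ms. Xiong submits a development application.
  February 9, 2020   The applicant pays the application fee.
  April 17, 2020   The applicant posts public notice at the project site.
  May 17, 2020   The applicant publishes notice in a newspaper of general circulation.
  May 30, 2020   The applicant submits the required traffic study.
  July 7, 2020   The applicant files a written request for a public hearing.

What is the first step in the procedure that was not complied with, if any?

Step 1 — counting 75 days from November 17, 2019 (when the application is submitted) gives a deadline of January 31, 2020; not done until February 9, 2020, 9 days after the deadline.

Step 1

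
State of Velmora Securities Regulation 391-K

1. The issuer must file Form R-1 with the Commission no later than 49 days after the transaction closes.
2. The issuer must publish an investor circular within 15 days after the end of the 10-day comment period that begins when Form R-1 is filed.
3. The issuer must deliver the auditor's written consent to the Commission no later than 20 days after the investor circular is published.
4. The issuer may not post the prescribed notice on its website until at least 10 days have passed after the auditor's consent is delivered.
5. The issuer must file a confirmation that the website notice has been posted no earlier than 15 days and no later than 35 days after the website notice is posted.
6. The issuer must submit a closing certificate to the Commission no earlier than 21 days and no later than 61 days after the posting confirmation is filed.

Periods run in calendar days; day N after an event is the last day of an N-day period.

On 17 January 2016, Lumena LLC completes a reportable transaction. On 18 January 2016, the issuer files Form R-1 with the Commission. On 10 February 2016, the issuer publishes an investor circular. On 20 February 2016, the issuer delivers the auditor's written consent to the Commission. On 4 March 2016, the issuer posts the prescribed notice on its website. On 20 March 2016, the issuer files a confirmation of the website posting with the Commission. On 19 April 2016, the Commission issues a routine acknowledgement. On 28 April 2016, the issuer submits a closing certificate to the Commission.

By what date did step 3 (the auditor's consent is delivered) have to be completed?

Step 3 runs from 10 February 2016, when the investor circular is published. 20 days after 10 February 2016 is 1 March 2016.

1 March 2016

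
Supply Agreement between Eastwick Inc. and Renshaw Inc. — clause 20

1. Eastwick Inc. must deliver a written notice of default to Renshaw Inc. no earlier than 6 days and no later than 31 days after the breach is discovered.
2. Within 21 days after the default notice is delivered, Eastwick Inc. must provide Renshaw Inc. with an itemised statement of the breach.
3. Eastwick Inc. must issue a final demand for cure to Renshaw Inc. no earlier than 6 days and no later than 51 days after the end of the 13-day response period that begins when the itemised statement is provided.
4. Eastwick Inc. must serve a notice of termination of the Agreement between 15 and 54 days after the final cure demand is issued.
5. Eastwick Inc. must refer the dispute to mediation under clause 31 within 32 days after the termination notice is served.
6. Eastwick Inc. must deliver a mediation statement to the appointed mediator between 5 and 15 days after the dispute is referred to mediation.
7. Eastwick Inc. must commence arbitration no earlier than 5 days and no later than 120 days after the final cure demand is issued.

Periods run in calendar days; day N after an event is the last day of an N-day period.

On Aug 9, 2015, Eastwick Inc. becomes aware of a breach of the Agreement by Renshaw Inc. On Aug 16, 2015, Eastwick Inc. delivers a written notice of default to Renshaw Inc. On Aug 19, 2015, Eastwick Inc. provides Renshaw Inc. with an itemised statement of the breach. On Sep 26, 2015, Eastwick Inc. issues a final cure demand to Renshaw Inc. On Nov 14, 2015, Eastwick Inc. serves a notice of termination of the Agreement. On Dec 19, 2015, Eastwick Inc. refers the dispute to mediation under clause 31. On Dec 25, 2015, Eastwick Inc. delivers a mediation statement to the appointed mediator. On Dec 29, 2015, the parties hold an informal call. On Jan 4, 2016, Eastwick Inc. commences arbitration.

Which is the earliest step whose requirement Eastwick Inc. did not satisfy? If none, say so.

Step 5

(1) the permitted window runs from Aug 9, 2015 + 6 = Aug 15, 2015 to Aug 9, 2015 + 31 = Sep 9, 2015; done Aug 16, 2015 — within the window.
(2) due by Aug 16, 2015 + 21 days = Sep 6, 2015; done Aug 19, 2015 — timely.
(3) the permitted window runs from Sep 1, 2015 + 6 = Sep 7, 2015 to Sep 1, 2015 + 51 = Oct 22, 2015; Sep 26, 2015 falls inside that range.
(4) the permitted window runs from Sep 26, 2015 + 15 = Oct 11, 2015 to Sep 26, 2015 + 54 = Nov 19, 2015; done Nov 14, 2015 — within the window.
(5) due by Nov 14, 2015 + 32 days = Dec 16, 2015; not done until Dec 19, 2015, 3 days after the deadline.
That is the first point of non-compliance.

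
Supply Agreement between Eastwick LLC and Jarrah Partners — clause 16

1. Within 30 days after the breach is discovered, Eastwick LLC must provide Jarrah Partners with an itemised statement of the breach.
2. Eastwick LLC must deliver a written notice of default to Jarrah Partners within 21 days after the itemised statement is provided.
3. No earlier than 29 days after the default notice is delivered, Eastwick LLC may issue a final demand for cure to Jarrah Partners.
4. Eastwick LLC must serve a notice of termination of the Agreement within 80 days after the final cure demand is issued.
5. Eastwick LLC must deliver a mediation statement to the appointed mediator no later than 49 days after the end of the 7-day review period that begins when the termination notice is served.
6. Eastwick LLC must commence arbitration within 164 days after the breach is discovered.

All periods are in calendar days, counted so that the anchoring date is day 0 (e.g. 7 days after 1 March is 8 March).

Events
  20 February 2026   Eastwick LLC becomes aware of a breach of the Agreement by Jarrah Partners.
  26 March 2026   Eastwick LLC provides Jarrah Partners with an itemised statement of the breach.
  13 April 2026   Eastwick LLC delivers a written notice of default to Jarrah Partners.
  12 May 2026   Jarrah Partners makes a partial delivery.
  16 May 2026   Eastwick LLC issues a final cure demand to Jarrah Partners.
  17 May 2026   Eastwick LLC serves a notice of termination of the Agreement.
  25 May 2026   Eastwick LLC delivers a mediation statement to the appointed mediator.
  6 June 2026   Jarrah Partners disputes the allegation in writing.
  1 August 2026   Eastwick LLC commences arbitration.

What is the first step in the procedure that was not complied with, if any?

Step 1: 30 days after 20 February 2026 (when the breach is discovered) is 22 March 2026; 26 March 2026 misses that deadline by 4 days.
The procedure was therefore not followed at step 1.

Step 1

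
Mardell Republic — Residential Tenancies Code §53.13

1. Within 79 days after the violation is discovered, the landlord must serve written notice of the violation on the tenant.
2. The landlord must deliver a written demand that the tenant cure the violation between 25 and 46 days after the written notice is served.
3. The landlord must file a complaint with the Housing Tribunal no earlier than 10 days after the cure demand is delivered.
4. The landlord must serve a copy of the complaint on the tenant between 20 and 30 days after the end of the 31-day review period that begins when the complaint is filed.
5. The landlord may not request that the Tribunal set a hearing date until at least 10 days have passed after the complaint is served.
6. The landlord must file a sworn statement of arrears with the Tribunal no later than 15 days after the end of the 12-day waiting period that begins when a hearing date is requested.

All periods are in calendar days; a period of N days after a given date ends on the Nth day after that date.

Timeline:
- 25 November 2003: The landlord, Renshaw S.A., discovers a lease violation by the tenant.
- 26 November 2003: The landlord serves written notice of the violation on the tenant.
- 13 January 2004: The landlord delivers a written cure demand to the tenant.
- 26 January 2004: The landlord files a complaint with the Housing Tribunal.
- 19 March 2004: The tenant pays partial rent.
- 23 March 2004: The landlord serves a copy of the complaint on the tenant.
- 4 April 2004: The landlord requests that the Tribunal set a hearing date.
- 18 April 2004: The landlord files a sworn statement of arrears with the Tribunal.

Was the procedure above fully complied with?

No

Step 1 — counting 79 days from 25 November 2003 (when the violation is discovered) gives a deadline of 12 February 2004; completed 26 November 2003, before the deadline.
Step 2 — 25 and 46 days from 26 November 2003 (when the written notice is served) are 21 December 2003 and 11 January 2004 respectively; done 13 January 2004 — 2 days after the window closed.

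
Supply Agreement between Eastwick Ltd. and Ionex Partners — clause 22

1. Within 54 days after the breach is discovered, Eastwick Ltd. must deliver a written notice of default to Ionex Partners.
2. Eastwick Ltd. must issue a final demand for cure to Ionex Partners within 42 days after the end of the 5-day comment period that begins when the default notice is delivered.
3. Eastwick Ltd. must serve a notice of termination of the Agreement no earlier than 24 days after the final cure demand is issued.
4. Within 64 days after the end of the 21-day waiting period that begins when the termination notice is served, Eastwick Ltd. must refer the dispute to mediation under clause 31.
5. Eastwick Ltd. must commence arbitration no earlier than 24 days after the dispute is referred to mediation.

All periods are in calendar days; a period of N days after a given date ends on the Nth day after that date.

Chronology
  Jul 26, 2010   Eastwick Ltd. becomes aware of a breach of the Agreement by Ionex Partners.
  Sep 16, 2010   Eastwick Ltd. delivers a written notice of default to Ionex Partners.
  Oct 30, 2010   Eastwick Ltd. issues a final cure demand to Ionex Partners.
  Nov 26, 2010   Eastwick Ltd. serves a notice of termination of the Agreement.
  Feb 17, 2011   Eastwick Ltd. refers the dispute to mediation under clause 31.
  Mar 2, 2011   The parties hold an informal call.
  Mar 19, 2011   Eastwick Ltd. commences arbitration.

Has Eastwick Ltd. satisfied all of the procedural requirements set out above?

(1) due by Jul 26, 2010 + 54 days = Sep 18, 2010; completed Sep 16, 2010, before the deadline.
(2) due by Sep 21, 2010 + 42 days = Nov 2, 2010; completed Oct 30, 2010, before the deadline.
(3) permitted from Oct 30, 2010 + 24 days = Nov 23, 2010 onward; Nov 26, 2010 is on or after that date.
(4) due by Dec 17, 2010 + 64 days = Feb 19, 2011; completed Feb 17, 2011, before the deadline.
(5) permitted from Feb 17, 2011 + 24 days = Mar 13, 2011 onward; done Mar 19, 2011, after the minimum wait.

Yes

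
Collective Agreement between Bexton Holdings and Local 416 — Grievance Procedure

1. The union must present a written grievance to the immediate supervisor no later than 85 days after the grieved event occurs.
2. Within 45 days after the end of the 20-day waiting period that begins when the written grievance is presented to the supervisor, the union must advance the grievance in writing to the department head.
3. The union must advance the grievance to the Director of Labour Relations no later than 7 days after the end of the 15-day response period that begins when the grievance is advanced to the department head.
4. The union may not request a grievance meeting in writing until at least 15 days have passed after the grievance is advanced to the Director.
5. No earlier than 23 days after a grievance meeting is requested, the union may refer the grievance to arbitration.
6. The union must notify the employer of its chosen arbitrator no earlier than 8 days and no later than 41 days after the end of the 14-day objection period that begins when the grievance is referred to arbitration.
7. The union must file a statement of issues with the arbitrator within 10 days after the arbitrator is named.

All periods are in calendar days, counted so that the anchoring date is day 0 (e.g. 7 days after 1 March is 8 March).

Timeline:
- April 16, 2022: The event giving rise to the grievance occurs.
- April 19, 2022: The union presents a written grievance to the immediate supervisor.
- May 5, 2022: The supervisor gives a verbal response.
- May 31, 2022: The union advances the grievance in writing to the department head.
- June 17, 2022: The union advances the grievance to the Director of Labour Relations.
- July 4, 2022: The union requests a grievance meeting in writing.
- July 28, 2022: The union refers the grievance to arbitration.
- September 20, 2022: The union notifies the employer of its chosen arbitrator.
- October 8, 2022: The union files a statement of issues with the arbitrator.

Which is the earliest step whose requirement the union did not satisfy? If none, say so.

(1) due by April 16, 2022 + 85 days = July 10, 2022; completed April 19, 2022, before the deadline.
(2) due by May 9, 2022 + 45 days = June 23, 2022; done May 31, 2022 — timely.
(3) due by June 15, 2022 + 7 days = June 22, 2022; completed June 17, 2022, before the deadline.
(4) permitted from June 17, 2022 + 15 days = July 2, 2022 onward; done July 4, 2022 — permitted.
(5) permitted from July 4, 2022 + 23 days = July 27, 2022 onward; done July 28, 2022 — permitted.
(6) the permitted window runs from August 11, 2022 + 8 = August 19, 2022 to August 11, 2022 + 41 = September 21, 2022; done September 20, 2022, which is between those dates.
(7) due by September 20, 2022 + 10 days = September 30, 2022; done October 8, 2022 — 8 days late.
That is the first point of non-compliance.

Step 7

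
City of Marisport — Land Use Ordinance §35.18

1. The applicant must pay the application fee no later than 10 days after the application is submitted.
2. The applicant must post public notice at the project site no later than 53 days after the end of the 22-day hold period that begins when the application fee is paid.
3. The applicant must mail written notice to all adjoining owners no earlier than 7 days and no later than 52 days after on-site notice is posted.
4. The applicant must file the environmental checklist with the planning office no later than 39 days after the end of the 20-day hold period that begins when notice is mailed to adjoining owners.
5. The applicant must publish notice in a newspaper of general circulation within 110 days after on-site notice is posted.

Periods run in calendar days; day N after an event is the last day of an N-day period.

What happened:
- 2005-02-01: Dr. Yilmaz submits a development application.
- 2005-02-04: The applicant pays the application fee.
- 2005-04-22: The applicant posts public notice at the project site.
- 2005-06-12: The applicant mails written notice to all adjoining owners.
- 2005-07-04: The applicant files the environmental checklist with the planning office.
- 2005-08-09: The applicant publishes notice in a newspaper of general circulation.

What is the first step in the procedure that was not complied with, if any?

(1) due by 2005-02-01 + 10 days = 2005-02-11; done 2005-02-04 — timely.
(2) due by 2005-02-26 + 53 days = 2005-04-20; done 2005-04-22 — 2 days late.

Step 2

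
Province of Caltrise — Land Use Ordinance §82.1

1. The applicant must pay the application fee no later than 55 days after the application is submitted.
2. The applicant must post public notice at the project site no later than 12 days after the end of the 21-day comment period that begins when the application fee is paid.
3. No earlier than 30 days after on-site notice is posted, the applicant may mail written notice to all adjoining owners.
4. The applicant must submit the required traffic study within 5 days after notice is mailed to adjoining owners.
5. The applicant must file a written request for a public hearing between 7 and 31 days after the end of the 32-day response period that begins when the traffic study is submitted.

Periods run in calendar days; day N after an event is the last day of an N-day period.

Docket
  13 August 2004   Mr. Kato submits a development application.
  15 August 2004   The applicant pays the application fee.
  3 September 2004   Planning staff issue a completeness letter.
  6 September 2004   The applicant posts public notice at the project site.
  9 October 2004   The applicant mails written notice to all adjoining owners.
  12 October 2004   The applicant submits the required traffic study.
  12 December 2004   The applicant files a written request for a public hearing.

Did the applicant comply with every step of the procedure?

Step 1 — counting 55 days from 13 August 2004 (when the application is submitted) gives a deadline of 7 October 2004; 15 August 2004 is within that limit.
Step 2 — counting 12 days from 5 September 2004 (end of the 21-day comment period, which began when the application fee is paid on 15 August 2004) gives a deadline of 17 September 2004; completed 6 September 2004, before the deadline.
Step 3 — must wait 30 days from 6 September 2004 (when on-site notice is posted), so not before 6 October 2004; done 9 October 2004 — permitted.
Step 4 — counting 5 days from 9 October 2004 (when notice is mailed to adjoining owners) gives a deadline of 14 October 2004; completed 12 October 2004, before the deadline.
Step 5 — 7 and 31 days from 13 November 2004 (end of the 32-day response period, which began when the traffic study is submitted on 12 October 2004) are 20 November 2004 and 14 December 2004 respectively; done 12 December 2004 — within the window.

Yes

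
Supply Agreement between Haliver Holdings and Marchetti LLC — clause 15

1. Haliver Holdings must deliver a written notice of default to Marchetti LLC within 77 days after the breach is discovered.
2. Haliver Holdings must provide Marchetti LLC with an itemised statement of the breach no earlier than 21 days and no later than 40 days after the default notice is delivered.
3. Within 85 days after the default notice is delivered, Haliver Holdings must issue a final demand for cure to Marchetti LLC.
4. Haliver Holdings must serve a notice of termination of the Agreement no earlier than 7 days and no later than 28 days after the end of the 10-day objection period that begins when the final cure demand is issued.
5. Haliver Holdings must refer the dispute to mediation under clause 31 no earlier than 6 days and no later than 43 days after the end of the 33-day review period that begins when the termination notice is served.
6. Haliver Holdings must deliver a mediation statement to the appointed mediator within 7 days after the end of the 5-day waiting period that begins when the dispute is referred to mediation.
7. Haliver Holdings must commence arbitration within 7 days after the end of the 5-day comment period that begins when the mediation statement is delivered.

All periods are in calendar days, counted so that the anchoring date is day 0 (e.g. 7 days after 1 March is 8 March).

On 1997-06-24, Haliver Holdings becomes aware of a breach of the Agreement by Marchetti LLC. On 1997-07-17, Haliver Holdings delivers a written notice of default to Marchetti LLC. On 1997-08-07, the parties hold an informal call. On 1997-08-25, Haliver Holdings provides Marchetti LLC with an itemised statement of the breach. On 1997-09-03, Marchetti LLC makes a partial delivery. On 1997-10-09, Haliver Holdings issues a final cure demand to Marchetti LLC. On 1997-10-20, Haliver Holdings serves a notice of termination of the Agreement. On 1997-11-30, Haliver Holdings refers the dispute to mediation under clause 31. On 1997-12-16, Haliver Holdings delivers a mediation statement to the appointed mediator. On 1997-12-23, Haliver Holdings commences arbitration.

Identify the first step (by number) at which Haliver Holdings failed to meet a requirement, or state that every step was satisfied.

Step 4

(1) due by 1997-06-24 + 77 days = 1997-09-09; 1997-07-17 is within that limit.
(2) the permitted window runs from 1997-07-17 + 21 = 1997-08-07 to 1997-07-17 + 40 = 1997-08-26; done 1997-08-25 — within the window.
(3) due by 1997-07-17 + 85 days = 1997-10-10; done 1997-10-09 — timely.
(4) the permitted window runs from 1997-10-19 + 7 = 1997-10-26 to 1997-10-19 + 28 = 1997-11-16; done 1997-10-20 — 6 days before the window opened.
No need to go further; step 4 was not satisfied.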